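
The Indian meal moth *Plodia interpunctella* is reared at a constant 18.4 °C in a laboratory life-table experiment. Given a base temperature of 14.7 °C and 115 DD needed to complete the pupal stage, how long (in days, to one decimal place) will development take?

Daily accumulation = 18.4 − 14.7 = 3.7 DD/day.
Duration = 115 / 3.7 = 31.081 ≈ 31.1 days.

31.1 days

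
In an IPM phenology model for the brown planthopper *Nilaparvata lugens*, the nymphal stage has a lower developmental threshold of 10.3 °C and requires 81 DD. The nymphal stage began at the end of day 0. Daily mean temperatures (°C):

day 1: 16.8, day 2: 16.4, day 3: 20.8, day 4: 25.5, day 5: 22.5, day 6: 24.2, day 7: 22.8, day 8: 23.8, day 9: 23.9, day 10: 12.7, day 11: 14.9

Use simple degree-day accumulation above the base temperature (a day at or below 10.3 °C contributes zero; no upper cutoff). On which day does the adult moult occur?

day 8

Daily DD above 10.3 °C: 6.5, 6.1, 10.5, 15.2, 12.2, 13.9, 12.5, 13.5, 13.6, 2.4, 4.6.
Cumulative: 6.5, 12.6, 23.1, 38.3, 50.5, 64.4, 76.9, 90.4, 104.0, 106.4, 111.0.
The total first reaches 81 DD on day 8.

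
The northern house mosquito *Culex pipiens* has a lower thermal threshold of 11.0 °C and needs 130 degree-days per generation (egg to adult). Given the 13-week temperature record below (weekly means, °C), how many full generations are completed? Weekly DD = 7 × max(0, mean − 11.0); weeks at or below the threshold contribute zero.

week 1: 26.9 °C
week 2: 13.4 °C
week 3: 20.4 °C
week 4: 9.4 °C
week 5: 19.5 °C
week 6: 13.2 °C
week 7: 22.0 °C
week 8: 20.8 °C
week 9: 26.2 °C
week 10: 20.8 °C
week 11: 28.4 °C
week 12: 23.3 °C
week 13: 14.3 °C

Weekly DD (7 × max(0, T̄ − 11.0)): 111.3, 16.8, 65.8, 0.0, 59.5, 15.4, 77.0, 68.6, 106.4, 68.6, 121.8, 86.1, 23.1.
Season total = 820.4 DD.
Complete generations = ⌊820.4 / 130⌋ = 6.

6 generations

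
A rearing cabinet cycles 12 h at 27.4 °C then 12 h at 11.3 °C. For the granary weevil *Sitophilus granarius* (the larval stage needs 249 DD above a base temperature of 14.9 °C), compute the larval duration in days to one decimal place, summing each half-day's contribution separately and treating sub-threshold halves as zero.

39.8 days

Day half: max(0, 27.4 − 14.9) × 0.5 = 12.5 × 0.5 = 6.25 DD.
Night half: max(0, 11.3 − 14.9) × 0.5 = 0.0 × 0.5 = 0.00 DD.
Per 24 h: 6.25 DD/day.
Duration = 249 / 6.25 = 39.840 ≈ 39.8 days.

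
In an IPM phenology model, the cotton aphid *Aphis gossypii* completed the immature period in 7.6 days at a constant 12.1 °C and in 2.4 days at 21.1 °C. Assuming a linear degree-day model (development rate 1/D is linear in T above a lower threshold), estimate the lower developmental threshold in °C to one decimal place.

Under the model K = D·(T − T_b), so D₁·(T₁ − T_b) = D₂·(T₂ − T_b).
7.6·(12.1 − T_b) = 2.4·(21.1 − T_b)
T_b = (7.6·12.1 − 2.4·21.1) / (7.6 − 2.4) = 41.32 / 5.2 = 7.946 °C ≈ 7.9 °C.

7.9 °C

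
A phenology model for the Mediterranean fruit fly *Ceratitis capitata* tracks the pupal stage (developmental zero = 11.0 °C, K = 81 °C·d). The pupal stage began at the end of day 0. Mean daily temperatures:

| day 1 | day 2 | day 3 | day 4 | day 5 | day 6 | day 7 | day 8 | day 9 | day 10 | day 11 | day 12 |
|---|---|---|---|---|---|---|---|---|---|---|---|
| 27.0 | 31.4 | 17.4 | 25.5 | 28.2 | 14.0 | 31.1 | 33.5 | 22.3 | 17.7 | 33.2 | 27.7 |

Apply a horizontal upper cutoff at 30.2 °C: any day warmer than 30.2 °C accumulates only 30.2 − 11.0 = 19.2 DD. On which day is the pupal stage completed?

day 7

Daily DD above 11.0 °C (capped at 19.2): 16.0, 19.2, 6.4, 14.5, 17.2, 3.0, 19.2, 19.2, 11.3, 6.7, 19.2, 16.7.
Cumulative: 16.0, 35.2, 41.6, 56.1, 73.3, 76.3, 95.5, 114.7, 126.0, 132.7, 151.9, 168.6.
The total first reaches 81 DD on day 7.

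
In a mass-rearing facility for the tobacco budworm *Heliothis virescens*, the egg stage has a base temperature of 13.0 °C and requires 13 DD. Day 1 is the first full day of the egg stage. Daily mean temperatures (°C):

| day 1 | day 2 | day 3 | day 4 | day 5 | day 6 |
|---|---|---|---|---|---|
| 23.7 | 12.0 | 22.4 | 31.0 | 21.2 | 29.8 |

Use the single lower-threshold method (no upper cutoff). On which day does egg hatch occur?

Daily DD above 13.0 °C: 10.7, 0.0, 9.4, 18.0, 8.2, 16.8.
Cumulative: 10.7, 10.7, 20.1, 38.1, 46.3, 63.1.
The total first reaches 13 DD on day 3.

day 3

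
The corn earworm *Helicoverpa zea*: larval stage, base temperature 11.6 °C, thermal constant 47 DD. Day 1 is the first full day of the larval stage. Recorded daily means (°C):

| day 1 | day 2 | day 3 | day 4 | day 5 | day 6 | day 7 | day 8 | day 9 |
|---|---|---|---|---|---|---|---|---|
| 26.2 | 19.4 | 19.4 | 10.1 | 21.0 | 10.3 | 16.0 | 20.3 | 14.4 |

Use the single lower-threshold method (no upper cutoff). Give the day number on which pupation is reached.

day 8

Daily DD above 11.6 °C: 14.6, 7.8, 7.8, 0.0, 9.4, 0.0, 4.4, 8.7, 2.8.
Cumulative: 14.6, 22.4, 30.2, 30.2, 39.6, 39.6, 44.0, 52.7, 55.5.
The total first reaches 47 DD on day 8.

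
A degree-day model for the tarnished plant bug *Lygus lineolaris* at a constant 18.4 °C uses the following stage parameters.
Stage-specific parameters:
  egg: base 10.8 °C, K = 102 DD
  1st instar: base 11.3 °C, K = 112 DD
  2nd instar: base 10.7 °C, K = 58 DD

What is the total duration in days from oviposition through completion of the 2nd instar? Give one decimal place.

egg: 102 / (18.4 − 10.8) = 102 / 7.6 = 13.421 d.
1st instar: 112 / (18.4 − 11.3) = 112 / 7.1 = 15.775 d.
2nd instar: 58 / (18.4 − 10.7) = 58 / 7.7 = 7.532 d.
Sum = 36.728 ≈ 36.7 days.

36.7 days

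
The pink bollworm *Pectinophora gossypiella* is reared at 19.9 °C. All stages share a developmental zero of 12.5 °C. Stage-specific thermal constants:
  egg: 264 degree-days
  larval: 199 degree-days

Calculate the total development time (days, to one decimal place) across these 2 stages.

62.6 days

Daily accumulation at 19.9 °C = 19.9 − 12.5 = 7.4 DD/day.
Total K = 264 + 199 = 463 DD.
Total duration = 463 / 7.4 = 62.568 ≈ 62.6 days.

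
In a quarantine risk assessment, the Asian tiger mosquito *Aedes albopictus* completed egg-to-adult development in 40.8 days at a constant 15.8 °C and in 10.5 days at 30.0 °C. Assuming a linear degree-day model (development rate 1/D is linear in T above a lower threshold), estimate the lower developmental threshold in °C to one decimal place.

10.9 °C

Equal thermal constants: D₁(T₁ − T_b) = D₂(T₂ − T_b).
40.8·(15.8 − T_b) = 10.5·(30.0 − T_b)
T_b = (40.8·15.8 − 10.5·30.0) / (40.8 − 10.5) = 329.64 / 30.3 = 10.879 °C ≈ 10.9 °C.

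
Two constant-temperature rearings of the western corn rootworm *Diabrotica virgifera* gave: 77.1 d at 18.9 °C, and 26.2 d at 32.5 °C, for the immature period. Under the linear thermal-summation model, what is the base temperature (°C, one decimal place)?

Equal thermal constants: D₁(T₁ − T_b) = D₂(T₂ − T_b).
77.1·(18.9 − T_b) = 26.2·(32.5 − T_b)
T_b = (77.1·18.9 − 26.2·32.5) / (77.1 − 26.2) = 605.69 / 50.9 = 11.900 °C ≈ 11.9 °C.

11.9 °C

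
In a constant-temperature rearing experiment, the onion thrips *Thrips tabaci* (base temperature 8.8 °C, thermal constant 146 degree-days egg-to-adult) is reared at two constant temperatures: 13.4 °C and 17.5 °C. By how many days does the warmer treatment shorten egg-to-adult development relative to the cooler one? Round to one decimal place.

15.0 days

At 13.4 °C: 146 / (13.4 − 8.8) = 146 / 4.6 = 31.739 d.
At 17.5 °C: 146 / (17.5 − 8.8) = 146 / 8.7 = 16.782 d.
Difference = |31.739 − 16.782| = 14.958 ≈ 15.0 days.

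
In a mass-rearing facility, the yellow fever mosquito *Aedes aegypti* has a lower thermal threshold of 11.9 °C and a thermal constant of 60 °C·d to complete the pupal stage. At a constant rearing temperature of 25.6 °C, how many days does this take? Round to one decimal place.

Daily accumulation = 25.6 − 11.9 = 13.7 DD/day.
Duration = 60 / 13.7 = 4.380 ≈ 4.4 days.

4.4 days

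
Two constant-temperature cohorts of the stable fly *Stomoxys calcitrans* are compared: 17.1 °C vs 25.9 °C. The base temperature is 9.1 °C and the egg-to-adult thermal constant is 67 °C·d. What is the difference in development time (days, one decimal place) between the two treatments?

At 17.1 °C: 67 / (17.1 − 9.1) = 67 / 8.0 = 8.375 d.
At 25.9 °C: 67 / (25.9 − 9.1) = 67 / 16.8 = 3.988 d.
Difference = |8.375 − 3.988| = 4.387 ≈ 4.4 days.

4.4 days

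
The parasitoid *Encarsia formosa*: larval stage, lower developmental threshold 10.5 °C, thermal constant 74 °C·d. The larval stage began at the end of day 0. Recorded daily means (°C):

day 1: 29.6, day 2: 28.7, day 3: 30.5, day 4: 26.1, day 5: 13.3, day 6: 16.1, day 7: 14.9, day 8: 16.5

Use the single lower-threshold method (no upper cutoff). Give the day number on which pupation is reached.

Daily DD above 10.5 °C: 19.1, 18.2, 20.0, 15.6, 2.8, 5.6, 4.4, 6.0.
Cumulative: 19.1, 37.3, 57.3, 72.9, 75.7, 81.3, 85.7, 91.7.
The total first reaches 74 DD on day 5.

day 5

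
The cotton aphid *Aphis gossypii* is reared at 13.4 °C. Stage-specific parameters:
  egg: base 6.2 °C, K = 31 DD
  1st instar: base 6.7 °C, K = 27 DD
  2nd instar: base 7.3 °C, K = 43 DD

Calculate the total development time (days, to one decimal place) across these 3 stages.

15.4 days

egg: 31 / (13.4 − 6.2) = 31 / 7.2 = 4.306 d.
1st instar: 27 / (13.4 − 6.7) = 27 / 6.7 = 4.030 d.
2nd instar: 43 / (13.4 − 7.3) = 43 / 6.1 = 7.049 d.
Sum = 15.385 ≈ 15.4 days.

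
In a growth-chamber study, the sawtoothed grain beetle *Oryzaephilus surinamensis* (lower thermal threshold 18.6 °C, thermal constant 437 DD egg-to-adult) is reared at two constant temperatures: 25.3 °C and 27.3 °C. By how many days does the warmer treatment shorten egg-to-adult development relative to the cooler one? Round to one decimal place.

15.0 days

At 25.3 °C: 437 / (25.3 − 18.6) = 437 / 6.7 = 65.224 d.
At 27.3 °C: 437 / (27.3 − 18.6) = 437 / 8.7 = 50.230 d.
Difference = |65.224 − 50.230| = 14.994 ≈ 15.0 days.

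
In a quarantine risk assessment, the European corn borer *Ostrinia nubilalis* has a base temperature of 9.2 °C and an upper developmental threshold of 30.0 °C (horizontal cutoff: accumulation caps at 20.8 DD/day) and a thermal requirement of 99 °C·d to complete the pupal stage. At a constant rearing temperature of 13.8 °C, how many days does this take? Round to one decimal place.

Daily accumulation = 13.8 − 9.2 = 4.6 DD/day.
Duration = 99 / 4.6 = 21.522 ≈ 21.5 days.

21.5 days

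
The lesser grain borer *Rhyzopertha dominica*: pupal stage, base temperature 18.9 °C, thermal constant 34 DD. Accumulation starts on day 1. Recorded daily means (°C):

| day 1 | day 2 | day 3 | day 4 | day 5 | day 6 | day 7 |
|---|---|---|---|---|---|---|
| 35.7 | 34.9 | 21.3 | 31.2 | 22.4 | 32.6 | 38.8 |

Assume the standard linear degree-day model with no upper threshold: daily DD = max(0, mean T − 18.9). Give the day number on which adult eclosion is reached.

Daily DD above 18.9 °C: 16.8, 16.0, 2.4, 12.3, 3.5, 13.7, 19.9.
Cumulative: 16.8, 32.8, 35.2, 47.5, 51.0, 64.7, 84.6.
The total first reaches 34 DD on day 3.

day 3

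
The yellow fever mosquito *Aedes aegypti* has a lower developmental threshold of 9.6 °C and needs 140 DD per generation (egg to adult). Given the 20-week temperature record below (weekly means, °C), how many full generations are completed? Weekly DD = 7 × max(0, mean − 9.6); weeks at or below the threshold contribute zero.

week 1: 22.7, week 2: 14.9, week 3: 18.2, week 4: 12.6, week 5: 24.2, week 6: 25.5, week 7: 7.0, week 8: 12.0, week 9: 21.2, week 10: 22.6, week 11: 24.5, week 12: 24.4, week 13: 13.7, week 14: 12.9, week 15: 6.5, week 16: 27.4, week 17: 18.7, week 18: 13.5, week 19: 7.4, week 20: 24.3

Weekly DD (7 × max(0, T̄ − 9.6)): 91.7, 37.1, 60.2, 21.0, 102.2, 111.3, 0.0, 16.8, 81.2, 91.0, 104.3, 103.6, 28.7, 23.1, 0.0, 124.6, 63.7, 27.3, 0.0, 102.9.
Season total = 1190.7 DD.
Complete generations = ⌊1190.7 / 140⌋ = 8.

8 generations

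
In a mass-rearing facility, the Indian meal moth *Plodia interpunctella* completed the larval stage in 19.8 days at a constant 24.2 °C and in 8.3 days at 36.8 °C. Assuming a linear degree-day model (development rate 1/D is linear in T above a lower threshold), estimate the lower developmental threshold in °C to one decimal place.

Linear rate model ⇒ the product D·(T − T_b) is constant across temperatures.
19.8·(24.2 − T_b) = 8.3·(36.8 − T_b)
T_b = (19.8·24.2 − 8.3·36.8) / (19.8 − 8.3) = 173.72 / 11.5 = 15.106 °C ≈ 15.1 °C.

15.1 °C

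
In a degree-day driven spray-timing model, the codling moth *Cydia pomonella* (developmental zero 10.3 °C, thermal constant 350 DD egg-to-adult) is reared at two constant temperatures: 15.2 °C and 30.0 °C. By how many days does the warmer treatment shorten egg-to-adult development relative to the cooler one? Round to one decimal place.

53.7 days

At 15.2 °C: 350 / (15.2 − 10.3) = 350 / 4.9 = 71.429 d.
At 30.0 °C: 350 / (30.0 − 10.3) = 350 / 19.7 = 17.766 d.
Difference = |71.429 − 17.766| = 53.662 ≈ 53.7 days.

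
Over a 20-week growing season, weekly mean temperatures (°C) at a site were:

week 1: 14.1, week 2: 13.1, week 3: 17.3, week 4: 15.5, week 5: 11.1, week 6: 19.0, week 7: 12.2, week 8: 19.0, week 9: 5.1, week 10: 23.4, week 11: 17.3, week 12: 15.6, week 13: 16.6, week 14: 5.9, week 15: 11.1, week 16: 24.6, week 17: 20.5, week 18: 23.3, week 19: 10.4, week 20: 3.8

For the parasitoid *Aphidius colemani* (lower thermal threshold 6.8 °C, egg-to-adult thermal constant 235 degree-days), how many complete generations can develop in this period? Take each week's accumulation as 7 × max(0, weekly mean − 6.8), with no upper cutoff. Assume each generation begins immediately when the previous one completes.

5 generations

Weekly DD (7 × max(0, T̄ − 6.8)): 51.1, 44.1, 73.5, 60.9, 30.1, 85.4, 37.8, 85.4, 0.0, 116.2, 73.5, 61.6, 68.6, 0.0, 30.1, 124.6, 95.9, 115.5, 25.2, 0.0.
Season total = 1179.5 DD.
Complete generations = ⌊1179.5 / 235⌋ = 5.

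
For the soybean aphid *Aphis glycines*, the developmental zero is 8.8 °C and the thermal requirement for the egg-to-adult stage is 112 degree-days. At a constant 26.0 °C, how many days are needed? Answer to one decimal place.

6.5 days

Daily accumulation = 26.0 − 8.8 = 17.2 DD/day.
Duration = 112 / 17.2 = 6.512 ≈ 6.5 days.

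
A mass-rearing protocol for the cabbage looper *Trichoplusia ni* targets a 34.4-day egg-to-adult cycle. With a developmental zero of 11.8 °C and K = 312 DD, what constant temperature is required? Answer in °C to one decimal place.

Required daily accumulation = 312 / 34.4 = 9.070 DD/day.
T = T_base + 9.070 = 11.8 + 9.070 = 20.870 ≈ 20.9 °C.

20.9 °C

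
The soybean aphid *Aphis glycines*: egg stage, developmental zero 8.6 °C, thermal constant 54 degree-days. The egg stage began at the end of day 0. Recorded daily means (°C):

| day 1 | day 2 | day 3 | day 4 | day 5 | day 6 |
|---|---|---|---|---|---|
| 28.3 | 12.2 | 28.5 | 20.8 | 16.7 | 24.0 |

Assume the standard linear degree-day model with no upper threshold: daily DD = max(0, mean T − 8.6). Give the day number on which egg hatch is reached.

day 4

Daily DD above 8.6 °C: 19.7, 3.6, 19.9, 12.2, 8.1, 15.4.
Cumulative: 19.7, 23.3, 43.2, 55.4, 63.5, 78.9.
The total first reaches 54 DD on day 4.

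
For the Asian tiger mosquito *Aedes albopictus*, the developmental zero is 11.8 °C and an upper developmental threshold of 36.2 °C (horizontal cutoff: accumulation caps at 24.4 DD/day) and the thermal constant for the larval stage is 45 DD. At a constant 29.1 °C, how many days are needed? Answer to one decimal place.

2.6 days

Daily accumulation = 29.1 − 11.8 = 17.3 DD/day.
Duration = 45 / 17.3 = 2.601 ≈ 2.6 days.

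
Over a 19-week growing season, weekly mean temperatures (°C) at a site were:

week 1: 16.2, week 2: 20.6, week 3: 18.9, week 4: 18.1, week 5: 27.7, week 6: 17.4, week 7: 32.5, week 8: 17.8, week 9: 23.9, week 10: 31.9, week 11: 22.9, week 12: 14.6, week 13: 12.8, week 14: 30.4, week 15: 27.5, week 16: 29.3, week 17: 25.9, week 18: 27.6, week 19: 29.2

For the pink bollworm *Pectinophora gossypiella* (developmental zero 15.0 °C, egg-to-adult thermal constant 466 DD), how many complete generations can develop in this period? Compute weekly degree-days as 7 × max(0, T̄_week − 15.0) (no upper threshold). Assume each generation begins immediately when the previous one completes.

Weekly DD (7 × max(0, T̄ − 15.0)): 8.4, 39.2, 27.3, 21.7, 88.9, 16.8, 122.5, 19.6, 62.3, 118.3, 55.3, 0.0, 0.0, 107.8, 87.5, 100.1, 76.3, 88.2, 99.4.
Season total = 1139.6 DD.
Complete generations = ⌊1139.6 / 466⌋ = 2.

2 generations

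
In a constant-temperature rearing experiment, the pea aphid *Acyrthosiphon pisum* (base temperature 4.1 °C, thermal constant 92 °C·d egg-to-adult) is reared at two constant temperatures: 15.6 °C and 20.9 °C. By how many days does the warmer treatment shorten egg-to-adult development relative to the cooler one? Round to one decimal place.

2.5 days

At 15.6 °C: 92 / (15.6 − 4.1) = 92 / 11.5 = 8.000 d.
At 20.9 °C: 92 / (20.9 − 4.1) = 92 / 16.8 = 5.476 d.
Difference = |8.000 − 5.476| = 2.524 ≈ 2.5 days.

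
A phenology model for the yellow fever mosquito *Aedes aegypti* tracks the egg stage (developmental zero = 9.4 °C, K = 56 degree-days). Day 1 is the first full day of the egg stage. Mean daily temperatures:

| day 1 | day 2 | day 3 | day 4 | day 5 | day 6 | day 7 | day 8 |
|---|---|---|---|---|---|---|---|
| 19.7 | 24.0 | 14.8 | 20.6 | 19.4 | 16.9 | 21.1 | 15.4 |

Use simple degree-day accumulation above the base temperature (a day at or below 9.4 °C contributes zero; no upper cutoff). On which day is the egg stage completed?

day 6

Daily DD above 9.4 °C: 10.3, 14.6, 5.4, 11.2, 10.0, 7.5, 11.7, 6.0.
Cumulative: 10.3, 24.9, 30.3, 41.5, 51.5, 59.0, 70.7, 76.7.
The total first reaches 56 DD on day 6.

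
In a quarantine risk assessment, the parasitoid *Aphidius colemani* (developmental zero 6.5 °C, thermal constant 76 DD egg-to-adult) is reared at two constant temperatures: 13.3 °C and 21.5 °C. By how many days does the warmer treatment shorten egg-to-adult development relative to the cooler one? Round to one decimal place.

At 13.3 °C: 76 / (13.3 − 6.5) = 76 / 6.8 = 11.176 d.
At 21.5 °C: 76 / (21.5 − 6.5) = 76 / 15.0 = 5.067 d.
Difference = |11.176 − 5.067| = 6.110 ≈ 6.1 days.

6.1 days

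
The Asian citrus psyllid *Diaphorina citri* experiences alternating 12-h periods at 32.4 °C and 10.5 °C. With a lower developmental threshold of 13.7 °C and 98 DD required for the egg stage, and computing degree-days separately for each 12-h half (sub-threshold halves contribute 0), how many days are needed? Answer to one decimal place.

10.5 days

Day half: max(0, 32.4 − 13.7) × 0.5 = 18.7 × 0.5 = 9.35 DD.
Night half: max(0, 10.5 − 13.7) × 0.5 = 0.0 × 0.5 = 0.00 DD.
Per 24 h: 9.35 DD/day.
Duration = 98 / 9.35 = 10.481 ≈ 10.5 days.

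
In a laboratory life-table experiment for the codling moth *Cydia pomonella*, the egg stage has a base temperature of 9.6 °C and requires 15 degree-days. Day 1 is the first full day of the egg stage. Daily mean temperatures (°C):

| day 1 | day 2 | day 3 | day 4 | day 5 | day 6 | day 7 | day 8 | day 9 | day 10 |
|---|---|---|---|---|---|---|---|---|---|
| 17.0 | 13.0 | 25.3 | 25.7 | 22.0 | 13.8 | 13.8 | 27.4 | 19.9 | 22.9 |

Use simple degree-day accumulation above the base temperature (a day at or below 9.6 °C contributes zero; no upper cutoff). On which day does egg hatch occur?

day 3

Daily DD above 9.6 °C: 7.4, 3.4, 15.7, 16.1, 12.4, 4.2, 4.2, 17.8, 10.3, 13.3.
Cumulative: 7.4, 10.8, 26.5, 42.6, 55.0, 59.2, 63.4, 81.2, 91.5, 104.8.
The total first reaches 15 DD on day 3.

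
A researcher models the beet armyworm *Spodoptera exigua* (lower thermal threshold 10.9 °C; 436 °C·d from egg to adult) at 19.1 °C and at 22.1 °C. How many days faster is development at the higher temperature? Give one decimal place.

14.2 days

At 19.1 °C: 436 / (19.1 − 10.9) = 436 / 8.2 = 53.171 d.
At 22.1 °C: 436 / (22.1 − 10.9) = 436 / 11.2 = 38.929 d.
Difference = |53.171 − 38.929| = 14.242 ≈ 14.2 days.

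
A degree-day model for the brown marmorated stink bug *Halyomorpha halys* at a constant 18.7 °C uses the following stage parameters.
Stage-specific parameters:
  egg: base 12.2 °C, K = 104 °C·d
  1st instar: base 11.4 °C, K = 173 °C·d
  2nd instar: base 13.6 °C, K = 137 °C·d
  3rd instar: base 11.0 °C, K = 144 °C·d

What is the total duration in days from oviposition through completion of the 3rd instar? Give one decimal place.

egg: 104 / (18.7 − 12.2) = 104 / 6.5 = 16.000 d.
1st instar: 173 / (18.7 − 11.4) = 173 / 7.3 = 23.699 d.
2nd instar: 137 / (18.7 − 13.6) = 137 / 5.1 = 26.863 d.
3rd instar: 144 / (18.7 − 11.0) = 144 / 7.7 = 18.701 d.
Sum = 85.263 ≈ 85.3 days.

85.3 days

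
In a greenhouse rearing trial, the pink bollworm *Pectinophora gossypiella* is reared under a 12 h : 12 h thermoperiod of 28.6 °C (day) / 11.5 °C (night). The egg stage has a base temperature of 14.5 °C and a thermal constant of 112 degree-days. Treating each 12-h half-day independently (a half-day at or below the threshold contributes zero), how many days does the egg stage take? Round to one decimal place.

Day half: max(0, 28.6 − 14.5) × 0.5 = 14.1 × 0.5 = 7.05 DD.
Night half: max(0, 11.5 − 14.5) × 0.5 = 0.0 × 0.5 = 0.00 DD.
Per 24 h: 7.05 DD/day.
Duration = 112 / 7.05 = 15.887 ≈ 15.9 days.

15.9 days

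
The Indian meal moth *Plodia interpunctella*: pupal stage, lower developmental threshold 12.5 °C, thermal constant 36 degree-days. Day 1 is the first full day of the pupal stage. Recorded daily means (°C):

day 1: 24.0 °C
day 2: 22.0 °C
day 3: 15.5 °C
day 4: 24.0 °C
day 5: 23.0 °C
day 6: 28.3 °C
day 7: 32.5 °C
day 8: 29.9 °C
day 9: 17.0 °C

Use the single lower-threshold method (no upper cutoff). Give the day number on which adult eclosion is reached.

day 5

Daily DD above 12.5 °C: 11.5, 9.5, 3.0, 11.5, 10.5, 15.8, 20.0, 17.4, 4.5.
Cumulative: 11.5, 21.0, 24.0, 35.5, 46.0, 61.8, 81.8, 99.2, 103.7.
The total first reaches 36 DD on day 5.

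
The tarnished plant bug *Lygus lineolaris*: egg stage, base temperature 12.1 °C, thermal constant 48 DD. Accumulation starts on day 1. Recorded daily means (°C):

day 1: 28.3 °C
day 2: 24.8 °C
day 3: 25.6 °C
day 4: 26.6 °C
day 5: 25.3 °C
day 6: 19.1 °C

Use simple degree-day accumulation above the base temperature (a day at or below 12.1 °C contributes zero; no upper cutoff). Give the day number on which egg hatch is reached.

day 4

Daily DD above 12.1 °C: 16.2, 12.7, 13.5, 14.5, 13.2, 7.0.
Cumulative: 16.2, 28.9, 42.4, 56.9, 70.1, 77.1.
The total first reaches 48 DD on day 4.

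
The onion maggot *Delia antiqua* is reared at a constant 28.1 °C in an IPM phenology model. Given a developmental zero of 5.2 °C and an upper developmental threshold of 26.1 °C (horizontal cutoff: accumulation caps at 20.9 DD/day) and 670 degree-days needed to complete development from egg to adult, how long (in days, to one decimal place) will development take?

Temperature 28.1 °C exceeds the upper threshold, so daily accumulation caps at 26.1 − 5.2 = 20.9 DD/day.
Duration = 670 / 20.9 = 32.057 ≈ 32.1 days.

32.1 days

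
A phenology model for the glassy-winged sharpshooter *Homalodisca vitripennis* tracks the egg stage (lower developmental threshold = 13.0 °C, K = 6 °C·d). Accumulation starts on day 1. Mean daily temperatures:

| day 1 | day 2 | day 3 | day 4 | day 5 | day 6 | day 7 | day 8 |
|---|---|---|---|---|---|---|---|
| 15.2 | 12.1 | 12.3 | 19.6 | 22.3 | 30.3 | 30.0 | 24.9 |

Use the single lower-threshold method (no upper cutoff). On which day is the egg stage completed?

day 4

Daily DD above 13.0 °C: 2.2, 0.0, 0.0, 6.6, 9.3, 17.3, 17.0, 11.9.
Cumulative: 2.2, 2.2, 2.2, 8.8, 18.1, 35.4, 52.4, 64.3.
The total first reaches 6 DD on day 4.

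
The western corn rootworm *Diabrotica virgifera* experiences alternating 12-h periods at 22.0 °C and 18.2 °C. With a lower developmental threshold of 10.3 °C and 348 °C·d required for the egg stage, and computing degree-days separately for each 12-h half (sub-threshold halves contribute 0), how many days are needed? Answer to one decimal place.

35.5 days

Day half: max(0, 22.0 − 10.3) × 0.5 = 11.7 × 0.5 = 5.85 DD.
Night half: max(0, 18.2 − 10.3) × 0.5 = 7.9 × 0.5 = 3.95 DD.
Per 24 h: 9.80 DD/day.
Duration = 348 / 9.80 = 35.510 ≈ 35.5 days.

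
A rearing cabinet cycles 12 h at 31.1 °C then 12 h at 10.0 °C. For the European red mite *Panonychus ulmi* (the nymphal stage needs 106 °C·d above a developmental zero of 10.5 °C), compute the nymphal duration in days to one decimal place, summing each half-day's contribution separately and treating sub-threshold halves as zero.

Day half: max(0, 31.1 − 10.5) × 0.5 = 20.6 × 0.5 = 10.30 DD.
Night half: max(0, 10.0 − 10.5) × 0.5 = 0.0 × 0.5 = 0.00 DD.
Per 24 h: 10.30 DD/day.
Duration = 106 / 10.30 = 10.291 ≈ 10.3 days.

10.3 days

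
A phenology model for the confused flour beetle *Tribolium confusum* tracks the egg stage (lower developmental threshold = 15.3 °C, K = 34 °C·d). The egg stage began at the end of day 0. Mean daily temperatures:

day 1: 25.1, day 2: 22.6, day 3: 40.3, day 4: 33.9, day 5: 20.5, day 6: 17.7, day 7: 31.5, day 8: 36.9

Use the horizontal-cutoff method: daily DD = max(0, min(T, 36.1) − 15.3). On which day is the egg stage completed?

Daily DD above 15.3 °C (capped at 20.8): 9.8, 7.3, 20.8, 18.6, 5.2, 2.4, 16.2, 20.8.
Cumulative: 9.8, 17.1, 37.9, 56.5, 61.7, 64.1, 80.3, 101.1.
The total first reaches 34 DD on day 3.

day 3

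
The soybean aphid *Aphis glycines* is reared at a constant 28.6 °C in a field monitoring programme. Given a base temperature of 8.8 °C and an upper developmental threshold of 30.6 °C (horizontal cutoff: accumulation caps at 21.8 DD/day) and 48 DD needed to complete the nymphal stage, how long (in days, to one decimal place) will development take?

2.4 days

Daily accumulation = 28.6 − 8.8 = 19.8 DD/day.
Duration = 48 / 19.8 = 2.424 ≈ 2.4 days.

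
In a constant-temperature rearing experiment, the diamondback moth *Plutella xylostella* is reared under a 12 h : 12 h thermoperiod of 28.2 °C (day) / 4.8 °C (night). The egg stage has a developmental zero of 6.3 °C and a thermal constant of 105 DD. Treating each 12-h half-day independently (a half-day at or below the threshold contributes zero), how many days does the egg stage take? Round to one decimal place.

9.6 days

Day half: max(0, 28.2 − 6.3) × 0.5 = 21.9 × 0.5 = 10.95 DD.
Night half: max(0, 4.8 − 6.3) × 0.5 = 0.0 × 0.5 = 0.00 DD.
Per 24 h: 10.95 DD/day.
Duration = 105 / 10.95 = 9.589 ≈ 9.6 days.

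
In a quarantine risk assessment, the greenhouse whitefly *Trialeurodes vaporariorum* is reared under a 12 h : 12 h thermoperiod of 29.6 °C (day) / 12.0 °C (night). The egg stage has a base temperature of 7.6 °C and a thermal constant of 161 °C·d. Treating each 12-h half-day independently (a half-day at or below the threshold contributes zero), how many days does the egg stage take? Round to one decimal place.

Day half: max(0, 29.6 − 7.6) × 0.5 = 22.0 × 0.5 = 11.00 DD.
Night half: max(0, 12.0 − 7.6) × 0.5 = 4.4 × 0.5 = 2.20 DD.
Per 24 h: 13.20 DD/day.
Duration = 161 / 13.20 = 12.197 ≈ 12.2 days.

12.2 days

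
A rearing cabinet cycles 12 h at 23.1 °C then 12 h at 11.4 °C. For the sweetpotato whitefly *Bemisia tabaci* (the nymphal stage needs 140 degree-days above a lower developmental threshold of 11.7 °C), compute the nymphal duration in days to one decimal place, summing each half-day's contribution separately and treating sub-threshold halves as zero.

Day half: max(0, 23.1 − 11.7) × 0.5 = 11.4 × 0.5 = 5.70 DD.
Night half: max(0, 11.4 − 11.7) × 0.5 = 0.0 × 0.5 = 0.00 DD.
Per 24 h: 5.70 DD/day.
Duration = 140 / 5.70 = 24.561 ≈ 24.6 days.

24.6 days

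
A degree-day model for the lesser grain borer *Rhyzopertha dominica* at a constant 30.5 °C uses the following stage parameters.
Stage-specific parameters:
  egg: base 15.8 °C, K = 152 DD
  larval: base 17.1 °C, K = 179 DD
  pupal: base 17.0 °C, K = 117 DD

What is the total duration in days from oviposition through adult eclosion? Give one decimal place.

egg: 152 / (30.5 − 15.8) = 152 / 14.7 = 10.340 d.
larval: 179 / (30.5 − 17.1) = 179 / 13.4 = 13.358 d.
pupal: 117 / (30.5 − 17.0) = 117 / 13.5 = 8.667 d.
Sum = 32.365 ≈ 32.4 days.

32.4 days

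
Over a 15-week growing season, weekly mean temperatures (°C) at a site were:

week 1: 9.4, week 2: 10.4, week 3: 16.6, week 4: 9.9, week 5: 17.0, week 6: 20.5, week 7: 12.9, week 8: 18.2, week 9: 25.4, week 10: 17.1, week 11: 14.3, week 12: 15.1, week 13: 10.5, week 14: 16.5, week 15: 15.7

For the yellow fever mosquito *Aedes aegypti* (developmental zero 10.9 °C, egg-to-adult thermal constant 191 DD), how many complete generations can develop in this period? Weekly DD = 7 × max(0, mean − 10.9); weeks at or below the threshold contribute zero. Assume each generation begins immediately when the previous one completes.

Weekly DD (7 × max(0, T̄ − 10.9)): 0.0, 0.0, 39.9, 0.0, 42.7, 67.2, 14.0, 51.1, 101.5, 43.4, 23.8, 29.4, 0.0, 39.2, 33.6.
Season total = 485.8 DD.
Complete generations = ⌊485.8 / 191⌋ = 2.

2 generations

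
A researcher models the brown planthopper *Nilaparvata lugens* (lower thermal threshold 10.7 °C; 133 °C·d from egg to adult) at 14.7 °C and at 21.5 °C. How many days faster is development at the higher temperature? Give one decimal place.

At 14.7 °C: 133 / (14.7 − 10.7) = 133 / 4.0 = 33.250 d.
At 21.5 °C: 133 / (21.5 − 10.7) = 133 / 10.8 = 12.315 d.
Difference = |33.250 − 12.315| = 20.935 ≈ 20.9 days.

20.9 days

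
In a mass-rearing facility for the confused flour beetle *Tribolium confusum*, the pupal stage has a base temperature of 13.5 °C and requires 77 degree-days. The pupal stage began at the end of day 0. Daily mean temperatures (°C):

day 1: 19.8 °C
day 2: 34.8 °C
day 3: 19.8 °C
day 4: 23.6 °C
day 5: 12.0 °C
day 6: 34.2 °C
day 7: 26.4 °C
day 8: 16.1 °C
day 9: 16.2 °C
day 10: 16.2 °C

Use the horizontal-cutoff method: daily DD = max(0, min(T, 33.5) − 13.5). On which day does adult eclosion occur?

day 8

Daily DD above 13.5 °C (capped at 20.0): 6.3, 20.0, 6.3, 10.1, 0.0, 20.0, 12.9, 2.6, 2.7, 2.7.
Cumulative: 6.3, 26.3, 32.6, 42.7, 42.7, 62.7, 75.6, 78.2, 80.9, 83.6.
The total first reaches 77 DD on day 8.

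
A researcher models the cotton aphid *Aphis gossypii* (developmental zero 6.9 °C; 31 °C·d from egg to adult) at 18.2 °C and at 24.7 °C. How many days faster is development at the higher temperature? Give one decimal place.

1.0 days

At 18.2 °C: 31 / (18.2 − 6.9) = 31 / 11.3 = 2.743 d.
At 24.7 °C: 31 / (24.7 − 6.9) = 31 / 17.8 = 1.742 d.
Difference = |2.743 − 1.742| = 1.002 ≈ 1.0 days.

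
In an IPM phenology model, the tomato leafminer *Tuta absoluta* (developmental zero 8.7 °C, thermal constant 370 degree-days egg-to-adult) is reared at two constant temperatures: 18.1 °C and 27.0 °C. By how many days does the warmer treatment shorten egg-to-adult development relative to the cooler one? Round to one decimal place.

19.1 days

At 18.1 °C: 370 / (18.1 − 8.7) = 370 / 9.4 = 39.362 d.
At 27.0 °C: 370 / (27.0 − 8.7) = 370 / 18.3 = 20.219 d.
Difference = |39.362 − 20.219| = 19.143 ≈ 19.1 days.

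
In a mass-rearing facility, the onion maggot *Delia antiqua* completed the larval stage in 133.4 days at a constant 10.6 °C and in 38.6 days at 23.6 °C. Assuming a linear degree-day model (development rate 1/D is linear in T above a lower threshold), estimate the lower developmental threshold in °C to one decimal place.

Under the model K = D·(T − T_b), so D₁·(T₁ − T_b) = D₂·(T₂ − T_b).
133.4·(10.6 − T_b) = 38.6·(23.6 − T_b)
T_b = (133.4·10.6 − 38.6·23.6) / (133.4 − 38.6) = 503.08 / 94.8 = 5.307 °C ≈ 5.3 °C.

5.3 °C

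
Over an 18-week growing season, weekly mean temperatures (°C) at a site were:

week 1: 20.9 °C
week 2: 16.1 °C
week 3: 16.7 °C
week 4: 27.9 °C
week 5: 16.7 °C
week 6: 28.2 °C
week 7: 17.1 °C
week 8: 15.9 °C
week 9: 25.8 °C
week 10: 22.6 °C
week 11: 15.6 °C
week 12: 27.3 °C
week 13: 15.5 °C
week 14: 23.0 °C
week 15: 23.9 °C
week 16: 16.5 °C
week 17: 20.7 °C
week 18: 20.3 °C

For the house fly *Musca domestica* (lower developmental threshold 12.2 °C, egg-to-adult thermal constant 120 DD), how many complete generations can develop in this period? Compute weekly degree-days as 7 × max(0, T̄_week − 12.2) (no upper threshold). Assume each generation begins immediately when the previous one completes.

Weekly DD (7 × max(0, T̄ − 12.2)): 60.9, 27.3, 31.5, 109.9, 31.5, 112.0, 34.3, 25.9, 95.2, 72.8, 23.8, 105.7, 23.1, 75.6, 81.9, 30.1, 59.5, 56.7.
Season total = 1057.7 DD.
Complete generations = ⌊1057.7 / 120⌋ = 8.

8 generations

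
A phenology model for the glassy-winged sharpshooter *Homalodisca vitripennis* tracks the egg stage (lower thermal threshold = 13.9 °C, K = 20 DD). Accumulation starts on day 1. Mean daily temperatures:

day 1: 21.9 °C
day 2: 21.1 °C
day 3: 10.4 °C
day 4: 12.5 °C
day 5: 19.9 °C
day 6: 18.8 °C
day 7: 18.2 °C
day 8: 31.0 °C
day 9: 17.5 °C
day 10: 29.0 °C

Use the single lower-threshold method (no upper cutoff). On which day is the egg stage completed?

Daily DD above 13.9 °C: 8.0, 7.2, 0.0, 0.0, 6.0, 4.9, 4.3, 17.1, 3.6, 15.1.
Cumulative: 8.0, 15.2, 15.2, 15.2, 21.2, 26.1, 30.4, 47.5, 51.1, 66.2.
The total first reaches 20 DD on day 5.

day 5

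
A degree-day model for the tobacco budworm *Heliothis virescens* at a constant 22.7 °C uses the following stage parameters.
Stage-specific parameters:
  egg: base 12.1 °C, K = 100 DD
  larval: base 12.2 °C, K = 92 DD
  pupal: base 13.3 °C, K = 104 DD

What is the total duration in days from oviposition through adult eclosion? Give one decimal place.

egg: 100 / (22.7 − 12.1) = 100 / 10.6 = 9.434 d.
larval: 92 / (22.7 − 12.2) = 92 / 10.5 = 8.762 d.
pupal: 104 / (22.7 − 13.3) = 104 / 9.4 = 11.064 d.
Sum = 29.260 ≈ 29.3 days.

29.3 days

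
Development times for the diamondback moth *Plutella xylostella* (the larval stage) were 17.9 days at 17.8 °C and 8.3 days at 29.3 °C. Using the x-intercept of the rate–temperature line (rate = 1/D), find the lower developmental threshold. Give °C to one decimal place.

Under the model K = D·(T − T_b), so D₁·(T₁ − T_b) = D₂·(T₂ − T_b).
17.9·(17.8 − T_b) = 8.3·(29.3 − T_b)
T_b = (17.9·17.8 − 8.3·29.3) / (17.9 − 8.3) = 75.43 / 9.6 = 7.857 °C ≈ 7.9 °C.

7.9 °C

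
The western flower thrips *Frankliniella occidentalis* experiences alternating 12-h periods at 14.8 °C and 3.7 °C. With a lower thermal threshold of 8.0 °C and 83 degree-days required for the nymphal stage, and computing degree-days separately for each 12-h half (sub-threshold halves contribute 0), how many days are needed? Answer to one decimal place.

24.4 days

Day half: max(0, 14.8 − 8.0) × 0.5 = 6.8 × 0.5 = 3.40 DD.
Night half: max(0, 3.7 − 8.0) × 0.5 = 0.0 × 0.5 = 0.00 DD.
Per 24 h: 3.40 DD/day.
Duration = 83 / 3.40 = 24.412 ≈ 24.4 days.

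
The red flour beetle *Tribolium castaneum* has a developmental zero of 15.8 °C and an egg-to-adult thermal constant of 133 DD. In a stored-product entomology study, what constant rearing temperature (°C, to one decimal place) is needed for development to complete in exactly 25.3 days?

Required daily accumulation = 133 / 25.3 = 5.257 DD/day.
T = T_base + 5.257 = 15.8 + 5.257 = 21.057 ≈ 21.1 °C.

21.1 °C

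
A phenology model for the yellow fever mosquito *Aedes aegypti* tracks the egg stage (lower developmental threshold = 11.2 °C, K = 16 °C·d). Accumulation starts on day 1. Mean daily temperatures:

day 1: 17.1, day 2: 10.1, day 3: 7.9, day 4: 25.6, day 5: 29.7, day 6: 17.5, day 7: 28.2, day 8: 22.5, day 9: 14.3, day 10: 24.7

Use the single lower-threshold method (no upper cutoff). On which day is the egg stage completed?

Daily DD above 11.2 °C: 5.9, 0.0, 0.0, 14.4, 18.5, 6.3, 17.0, 11.3, 3.1, 13.5.
Cumulative: 5.9, 5.9, 5.9, 20.3, 38.8, 45.1, 62.1, 73.4, 76.5, 90.0.
The total first reaches 16 DD on day 4.

day 4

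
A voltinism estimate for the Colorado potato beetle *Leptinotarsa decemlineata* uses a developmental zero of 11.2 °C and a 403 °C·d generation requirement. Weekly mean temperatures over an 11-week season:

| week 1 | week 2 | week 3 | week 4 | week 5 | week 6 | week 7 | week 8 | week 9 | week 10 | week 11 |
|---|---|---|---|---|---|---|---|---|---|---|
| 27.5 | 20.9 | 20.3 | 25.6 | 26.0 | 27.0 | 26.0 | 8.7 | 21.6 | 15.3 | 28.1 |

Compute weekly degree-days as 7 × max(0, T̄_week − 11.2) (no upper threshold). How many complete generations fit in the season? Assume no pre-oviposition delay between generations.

2 generations

Weekly DD (7 × max(0, T̄ − 11.2)): 114.1, 67.9, 63.7, 100.8, 103.6, 110.6, 103.6, 0.0, 72.8, 28.7, 118.3.
Season total = 884.1 DD.
Complete generations = ⌊884.1 / 403⌋ = 2.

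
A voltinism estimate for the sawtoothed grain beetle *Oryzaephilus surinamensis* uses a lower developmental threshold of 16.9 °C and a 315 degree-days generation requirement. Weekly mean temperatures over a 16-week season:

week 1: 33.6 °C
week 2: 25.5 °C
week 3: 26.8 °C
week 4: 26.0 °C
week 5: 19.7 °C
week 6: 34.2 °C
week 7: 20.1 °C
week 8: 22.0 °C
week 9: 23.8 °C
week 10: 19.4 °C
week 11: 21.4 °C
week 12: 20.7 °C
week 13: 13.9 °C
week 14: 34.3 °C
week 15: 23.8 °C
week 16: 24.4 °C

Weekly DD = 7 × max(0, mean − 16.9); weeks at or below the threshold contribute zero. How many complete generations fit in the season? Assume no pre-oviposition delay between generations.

2 generations

Weekly DD (7 × max(0, T̄ − 16.9)): 116.9, 60.2, 69.3, 63.7, 19.6, 121.1, 22.4, 35.7, 48.3, 17.5, 31.5, 26.6, 0.0, 121.8, 48.3, 52.5.
Season total = 855.4 DD.
Complete generations = ⌊855.4 / 315⌋ = 2.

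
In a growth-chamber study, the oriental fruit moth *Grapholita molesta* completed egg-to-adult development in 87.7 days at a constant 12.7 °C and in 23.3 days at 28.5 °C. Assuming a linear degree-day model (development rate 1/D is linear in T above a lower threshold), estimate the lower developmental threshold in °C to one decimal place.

7.0 °C

Linear rate model ⇒ the product D·(T − T_b) is constant across temperatures.
87.7·(12.7 − T_b) = 23.3·(28.5 − T_b)
T_b = (87.7·12.7 − 23.3·28.5) / (87.7 − 23.3) = 449.74 / 64.4 = 6.984 °C ≈ 7.0 °C.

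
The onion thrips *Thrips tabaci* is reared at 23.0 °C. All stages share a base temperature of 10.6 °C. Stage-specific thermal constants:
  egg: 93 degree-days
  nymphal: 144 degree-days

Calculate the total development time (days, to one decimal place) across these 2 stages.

Daily accumulation at 23.0 °C = 23.0 − 10.6 = 12.4 DD/day.
Total K = 93 + 144 = 237 DD.
Total duration = 237 / 12.4 = 19.113 ≈ 19.1 days.

19.1 days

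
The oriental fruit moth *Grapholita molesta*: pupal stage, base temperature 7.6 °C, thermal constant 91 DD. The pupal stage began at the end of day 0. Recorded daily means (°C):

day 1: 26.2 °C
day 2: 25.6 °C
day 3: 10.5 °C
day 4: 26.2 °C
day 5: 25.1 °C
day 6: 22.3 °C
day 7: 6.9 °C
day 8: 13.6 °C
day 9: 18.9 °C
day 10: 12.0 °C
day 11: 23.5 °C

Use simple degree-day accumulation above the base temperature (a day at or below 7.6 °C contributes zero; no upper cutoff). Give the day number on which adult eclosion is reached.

day 8

Daily DD above 7.6 °C: 18.6, 18.0, 2.9, 18.6, 17.5, 14.7, 0.0, 6.0, 11.3, 4.4, 15.9.
Cumulative: 18.6, 36.6, 39.5, 58.1, 75.6, 90.3, 90.3, 96.3, 107.6, 112.0, 127.9.
The total first reaches 91 DD on day 8.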